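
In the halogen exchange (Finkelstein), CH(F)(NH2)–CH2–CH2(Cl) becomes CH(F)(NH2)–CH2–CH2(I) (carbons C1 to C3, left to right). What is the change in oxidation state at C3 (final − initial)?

Before: C3 has 1 bond to C, 2 bonds to H, 1 bond to Cl → oxidation state -1.
After: C3 has 1 bond to C, 2 bonds to H, 1 bond to I → oxidation state -1.
Δ = -1 − (-1) = 0, so no net redox change at C3.

0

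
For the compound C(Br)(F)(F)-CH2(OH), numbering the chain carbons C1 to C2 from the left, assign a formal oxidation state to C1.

Bonds to more-electronegative neighbours contribute +1 each, bonds to H or metals contribute −1 each, and C–C bonds contribute 0.
C1 has one bond to C (0), one bond to Br (+1), one bond to F (+1), one bond to F (+1).
Oxidation state = 0 + 1 + 1 + 1 = +3.

+3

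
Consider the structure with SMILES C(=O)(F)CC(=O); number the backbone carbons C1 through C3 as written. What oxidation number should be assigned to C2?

C2 has one bond to C (0), one bond to C (0), one bond to H (-1), one bond to H (-1).
Oxidation state = 0 + 0 − 1 − 1 = -2.

-2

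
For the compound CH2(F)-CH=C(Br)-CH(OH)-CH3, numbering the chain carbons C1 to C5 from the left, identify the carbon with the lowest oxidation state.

C5

Each bond to a more electronegative atom (O, N, halogen) counts +1, each bond to a less electronegative atom (H, metal, B, Si) counts −1, and each C–C bond counts 0. Tallying each carbon:
C1: 1C, 2H, 1F → 0 − 2 + 1 = -1
C2: 3C, 1H → 0 − 1 = -1
C3: 3C, 1Br → 0 + 1 = +1
C4: 2C, 1H, 1O → 0 − 1 + 1 = 0
C5: 1C, 3H → 0 − 3 = -3
The most reduced carbon is C5 at -3.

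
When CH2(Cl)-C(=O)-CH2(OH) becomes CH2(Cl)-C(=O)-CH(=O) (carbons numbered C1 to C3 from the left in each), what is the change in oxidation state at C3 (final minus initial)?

Before: C3 has 1 bond to C, 2 bonds to H, 1 bond to O → oxidation state -1.
After: C3 has 1 bond to C, 1 bond to H, 2 bonds to O → oxidation state +1.
Δ = +1 − (-1) = +2, so this is an oxidation at C3.

+2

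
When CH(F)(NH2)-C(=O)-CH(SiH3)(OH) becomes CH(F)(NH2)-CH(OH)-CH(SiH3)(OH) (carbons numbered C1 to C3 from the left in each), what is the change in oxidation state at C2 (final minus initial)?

-2

Before: C2 has 2 bonds to C, 2 bonds to O → oxidation state +2.
After: C2 has 2 bonds to C, 1 bond to H, 1 bond to O → oxidation state 0.
Δ = 0 − (+2) = -2, so this is a reduction at C2.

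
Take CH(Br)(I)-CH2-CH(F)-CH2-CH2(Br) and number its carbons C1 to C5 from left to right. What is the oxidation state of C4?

-2

C4 has one bond to C (0), one bond to C (0), one bond to H (-1), one bond to H (-1).
Oxidation state = 0 + 0 − 1 − 1 = -2.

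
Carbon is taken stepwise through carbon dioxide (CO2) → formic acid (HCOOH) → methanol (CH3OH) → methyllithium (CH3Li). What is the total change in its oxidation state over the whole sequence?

-8

Carbon oxidation states along the series — carbon dioxide: +4, formic acid: +2, methanol: -2, methyllithium: -4.
Net change = -4 − (+4) = -8.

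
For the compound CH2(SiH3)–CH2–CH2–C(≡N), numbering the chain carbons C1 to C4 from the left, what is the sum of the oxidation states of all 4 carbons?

Each bond to a more electronegative atom (O, N, halogen) counts +1, each bond to a less electronegative atom (H, metal, B, Si) counts −1, and each C–C bond counts 0. Tallying each carbon:
C1: 1C, 2H, 1Si → 0 − 2 − 1 = -3
C2: 2C, 2H → 0 − 2 = -2
C3: 2C, 2H → 0 − 2 = -2
C4: 1C, 3N → 0 + 3 = +3
Sum = -3 − 2 − 2 + 3 = -4.

-4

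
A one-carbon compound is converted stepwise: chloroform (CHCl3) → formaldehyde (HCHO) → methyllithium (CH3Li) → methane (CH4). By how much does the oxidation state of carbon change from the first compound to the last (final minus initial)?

Carbon oxidation states along the series — chloroform: +2, formaldehyde: 0, methyllithium: -4, methane: -4.
Net change = -4 − (+2) = -6.

-6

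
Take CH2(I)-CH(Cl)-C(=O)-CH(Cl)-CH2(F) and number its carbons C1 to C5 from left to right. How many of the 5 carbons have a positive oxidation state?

Count +1 for every bond to an atom more electronegative than carbon and −1 for every bond to one less electronegative; C–C bonds are 0. Tallying each carbon:
C1: 1C, 2H, 1I → 0 − 2 + 1 = -1
C2: 2C, 1H, 1Cl → 0 − 1 + 1 = 0
C3: 2C, 2O → 0 + 2 = +2
C4: 2C, 1H, 1Cl → 0 − 1 + 1 = 0
C5: 1C, 2H, 1F → 0 − 2 + 1 = -1
1 carbon (C3) meets the condition.

1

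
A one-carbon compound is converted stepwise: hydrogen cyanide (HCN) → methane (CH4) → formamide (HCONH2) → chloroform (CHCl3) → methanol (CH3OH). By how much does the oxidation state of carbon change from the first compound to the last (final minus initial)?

Carbon oxidation states along the series — hydrogen cyanide: +2, methane: -4, formamide: +2, chloroform: +2, methanol: -2.
Net change = -2 − (+2) = -4.

-4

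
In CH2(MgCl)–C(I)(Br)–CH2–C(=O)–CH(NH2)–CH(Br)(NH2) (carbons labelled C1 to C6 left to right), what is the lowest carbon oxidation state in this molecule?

Bonds to more-electronegative neighbours contribute +1 each, bonds to H or metals contribute −1 each, and C–C bonds contribute 0. Tallying each carbon:
C1: 1C, 2H, 1Mg → 0 − 2 − 1 = -3
C2: 2C, 1Br, 1I → 0 + 1 + 1 = +2
C3: 2C, 2H → 0 − 2 = -2
C4: 2C, 2O → 0 + 2 = +2
C5: 2C, 1H, 1N → 0 − 1 + 1 = 0
C6: 1C, 1H, 1N, 1Br → 0 − 1 + 1 + 1 = +1
The lowest value is -3.

-3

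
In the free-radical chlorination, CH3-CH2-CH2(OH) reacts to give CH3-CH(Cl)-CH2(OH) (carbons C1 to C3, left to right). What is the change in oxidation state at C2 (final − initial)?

Before: C2 has 2 bonds to C, 2 bonds to H → oxidation state -2.
After: C2 has 2 bonds to C, 1 bond to H, 1 bond to Cl → oxidation state 0.
Δ = 0 − (-2) = +2, so this is an oxidation at C2.

+2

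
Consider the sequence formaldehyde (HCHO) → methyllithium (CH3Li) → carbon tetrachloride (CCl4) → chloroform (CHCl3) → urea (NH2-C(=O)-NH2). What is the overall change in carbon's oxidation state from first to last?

+4

Carbon oxidation states along the series — formaldehyde: 0, methyllithium: -4, carbon tetrachloride: +4, chloroform: +2, urea: +4.
Net change = +4 − (0) = +4.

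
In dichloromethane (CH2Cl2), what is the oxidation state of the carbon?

0

Assign +1 per bond to O/N/halogen, −1 per bond to H or an electropositive element, and 0 per bond to carbon.
The carbon has one bond to H (-1), one bond to H (-1), one bond to Cl (+1), one bond to Cl (+1).
Oxidation state = -1 − 1 + 1 + 1 = 0.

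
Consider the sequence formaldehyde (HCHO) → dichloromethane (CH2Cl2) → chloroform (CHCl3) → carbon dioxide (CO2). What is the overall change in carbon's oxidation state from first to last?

+4

Carbon oxidation states along the series — formaldehyde: 0, dichloromethane: 0, chloroform: +2, carbon dioxide: +4.
Net change = +4 − (0) = +4.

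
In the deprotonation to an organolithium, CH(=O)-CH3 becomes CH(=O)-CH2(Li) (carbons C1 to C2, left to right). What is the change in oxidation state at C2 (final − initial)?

Before: C2 has 1 bond to C, 3 bonds to H → oxidation state -3.
After: C2 has 1 bond to C, 2 bonds to H, 1 bond to Li → oxidation state -3.
Δ = -3 − (-3) = 0, so no net redox change at C2.

0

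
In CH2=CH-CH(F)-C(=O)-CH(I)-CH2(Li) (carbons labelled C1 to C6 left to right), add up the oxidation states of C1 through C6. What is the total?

Tallying each carbon's bonds:
C1: 2C, 2H → 0 − 2 = -2
C2: 3C, 1H → 0 − 1 = -1
C3: 2C, 1H, 1F → 0 − 1 + 1 = 0
C4: 2C, 2O → 0 + 2 = +2
C5: 2C, 1H, 1I → 0 − 1 + 1 = 0
C6: 1C, 2H, 1Li → 0 − 2 − 1 = -3
Sum = -2 − 1 + 0 + 2 + 0 − 3 = -4.

-4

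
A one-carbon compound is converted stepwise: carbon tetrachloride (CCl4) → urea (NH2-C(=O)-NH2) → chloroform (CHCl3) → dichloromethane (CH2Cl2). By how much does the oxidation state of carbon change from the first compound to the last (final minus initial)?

-4

Carbon oxidation states along the series — carbon tetrachloride: +4, urea: +4, chloroform: +2, dichloromethane: 0.
Net change = 0 − (+4) = -4.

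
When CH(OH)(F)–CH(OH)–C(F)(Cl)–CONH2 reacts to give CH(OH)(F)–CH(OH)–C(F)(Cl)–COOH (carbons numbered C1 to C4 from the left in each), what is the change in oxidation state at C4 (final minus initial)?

Before: C4 has 1 bond to C, 2 bonds to O, 1 bond to N → oxidation state +3.
After: C4 has 1 bond to C, 3 bonds to O → oxidation state +3.
Δ = +3 − (+3) = 0, so no net redox change at C4.

0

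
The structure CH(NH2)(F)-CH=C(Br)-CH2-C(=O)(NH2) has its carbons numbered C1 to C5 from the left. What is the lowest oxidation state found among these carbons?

Each bond to a more electronegative atom (O, N, halogen) counts +1, each bond to a less electronegative atom (H, metal, B, Si) counts −1, and each C–C bond counts 0. Tallying each carbon:
C1: 1C, 1H, 1N, 1F → 0 − 1 + 1 + 1 = +1
C2: 3C, 1H → 0 − 1 = -1
C3: 3C, 1Br → 0 + 1 = +1
C4: 2C, 2H → 0 − 2 = -2
C5: 1C, 2O, 1N → 0 + 2 + 1 = +3
The lowest value is -2.

-2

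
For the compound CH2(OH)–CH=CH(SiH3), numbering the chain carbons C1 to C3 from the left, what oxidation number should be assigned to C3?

-2

Assign +1 per bond to O/N/halogen, −1 per bond to H or an electropositive element, and 0 per bond to carbon.
C3 has a double bond to C (2×0 = 0), one bond to Si (-1), one bond to H (-1).
Oxidation state = 0 − 1 − 1 = -2.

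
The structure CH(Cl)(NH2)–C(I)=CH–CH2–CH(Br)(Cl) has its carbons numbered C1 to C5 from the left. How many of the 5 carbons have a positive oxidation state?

3

Count +1 for every bond to an atom more electronegative than carbon and −1 for every bond to one less electronegative; C–C bonds are 0. Tallying each carbon:
C1: 1C, 1H, 1N, 1Cl → 0 − 1 + 1 + 1 = +1
C2: 3C, 1I → 0 + 1 = +1
C3: 3C, 1H → 0 − 1 = -1
C4: 2C, 2H → 0 − 2 = -2
C5: 1C, 1H, 1Cl, 1Br → 0 − 1 + 1 + 1 = +1
3 carbons (C1, C2, C5) meet the condition.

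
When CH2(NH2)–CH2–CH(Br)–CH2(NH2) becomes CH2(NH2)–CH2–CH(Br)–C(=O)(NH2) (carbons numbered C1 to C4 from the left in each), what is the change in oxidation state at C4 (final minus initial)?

Before: C4 has 1 bond to C, 2 bonds to H, 1 bond to N → oxidation state -1.
After: C4 has 1 bond to C, 2 bonds to O, 1 bond to N → oxidation state +3.
Δ = +3 − (-1) = +4, so this is an oxidation at C4.

+4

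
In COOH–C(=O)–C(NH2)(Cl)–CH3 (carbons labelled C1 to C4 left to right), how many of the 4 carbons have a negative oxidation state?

Tallying each carbon's bonds:
C1: 1C, 3O → 0 + 3 = +3
C2: 2C, 2O → 0 + 2 = +2
C3: 2C, 1N, 1Cl → 0 + 1 + 1 = +2
C4: 1C, 3H → 0 − 3 = -3
1 carbon (C4) meets the condition.

1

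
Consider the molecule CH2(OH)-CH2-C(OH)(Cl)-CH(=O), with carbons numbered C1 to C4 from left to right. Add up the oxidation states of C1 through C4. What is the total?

Assign +1 per bond to O/N/halogen, −1 per bond to H or an electropositive element, and 0 per bond to carbon. Tallying each carbon:
C1: 1C, 2H, 1O → 0 − 2 + 1 = -1
C2: 2C, 2H → 0 − 2 = -2
C3: 2C, 1O, 1Cl → 0 + 1 + 1 = +2
C4: 1C, 1H, 2O → 0 − 1 + 2 = +1
Sum = -1 − 2 + 2 + 1 = 0.

0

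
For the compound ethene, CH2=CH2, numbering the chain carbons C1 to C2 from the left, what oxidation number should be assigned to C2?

-2

Each bond to a more electronegative atom (O, N, halogen) counts +1, each bond to a less electronegative atom (H, metal, B, Si) counts −1, and each C–C bond counts 0.
C2 has one bond to H (-1), one bond to H (-1), a double bond to C (2×0 = 0).
Oxidation state = -1 − 1 + 0 = -2.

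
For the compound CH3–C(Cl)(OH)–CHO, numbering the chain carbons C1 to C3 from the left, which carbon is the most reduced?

Count +1 for every bond to an atom more electronegative than carbon and −1 for every bond to one less electronegative; C–C bonds are 0. Tallying each carbon:
C1: 1C, 3H → 0 − 3 = -3
C2: 2C, 1O, 1Cl → 0 + 1 + 1 = +2
C3: 1C, 1H, 2O → 0 − 1 + 2 = +1
The most reduced carbon is C1 at -3.

C1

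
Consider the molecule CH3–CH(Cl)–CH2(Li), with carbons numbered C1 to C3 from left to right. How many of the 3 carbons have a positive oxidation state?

0

Assign +1 per bond to O/N/halogen, −1 per bond to H or an electropositive element, and 0 per bond to carbon. Tallying each carbon:
C1: 1C, 3H → 0 − 3 = -3
C2: 2C, 1H, 1Cl → 0 − 1 + 1 = 0
C3: 1C, 2H, 1Li → 0 − 2 − 1 = -3
0 carbons meet the condition.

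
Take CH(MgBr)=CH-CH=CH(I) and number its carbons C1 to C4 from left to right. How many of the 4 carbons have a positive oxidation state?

0

Each bond to a more electronegative atom (O, N, halogen) counts +1, each bond to a less electronegative atom (H, metal, B, Si) counts −1, and each C–C bond counts 0. Tallying each carbon:
C1: 2C, 1H, 1Mg → 0 − 1 − 1 = -2
C2: 3C, 1H → 0 − 1 = -1
C3: 3C, 1H → 0 − 1 = -1
C4: 2C, 1H, 1I → 0 − 1 + 1 = 0
0 carbons meet the condition.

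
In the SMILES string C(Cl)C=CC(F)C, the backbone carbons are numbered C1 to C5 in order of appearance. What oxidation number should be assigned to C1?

-1

Count +1 for every bond to an atom more electronegative than carbon and −1 for every bond to one less electronegative; C–C bonds are 0.
C1 has one bond to C (0), one bond to H (-1), one bond to H (-1), one bond to Cl (+1).
Oxidation state = 0 − 1 − 1 + 1 = -1.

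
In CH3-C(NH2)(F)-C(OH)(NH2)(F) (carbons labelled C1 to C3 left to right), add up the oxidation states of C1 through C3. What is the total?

Tallying each carbon's bonds:
C1: 1C, 3H → 0 − 3 = -3
C2: 2C, 1N, 1F → 0 + 1 + 1 = +2
C3: 1C, 1O, 1N, 1F → 0 + 1 + 1 + 1 = +3
Sum = -3 + 2 + 3 = +2.

+2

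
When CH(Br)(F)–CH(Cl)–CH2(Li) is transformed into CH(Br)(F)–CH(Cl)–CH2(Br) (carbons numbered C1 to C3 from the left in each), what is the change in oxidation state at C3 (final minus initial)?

Before: C3 has 1 bond to C, 2 bonds to H, 1 bond to Li → oxidation state -3.
After: C3 has 1 bond to C, 2 bonds to H, 1 bond to Br → oxidation state -1.
Δ = -1 − (-3) = +2, so this is an oxidation at C3.

+2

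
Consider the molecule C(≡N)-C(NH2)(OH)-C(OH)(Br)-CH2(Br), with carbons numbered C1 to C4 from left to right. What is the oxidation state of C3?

+2

C3 has one bond to C (0), one bond to C (0), one bond to O (+1), one bond to Br (+1).
Oxidation state = 0 + 0 + 1 + 1 = +2.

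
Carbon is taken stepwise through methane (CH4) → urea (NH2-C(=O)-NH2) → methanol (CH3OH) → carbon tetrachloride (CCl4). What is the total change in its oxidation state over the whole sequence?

+8

Carbon oxidation states along the series — methane: -4, urea: +4, methanol: -2, carbon tetrachloride: +4.
Net change = +4 − (-4) = +8.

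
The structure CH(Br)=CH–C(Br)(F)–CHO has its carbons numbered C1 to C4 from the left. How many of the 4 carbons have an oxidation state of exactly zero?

1

Count +1 for every bond to an atom more electronegative than carbon and −1 for every bond to one less electronegative; C–C bonds are 0. Tallying each carbon:
C1: 2C, 1H, 1Br → 0 − 1 + 1 = 0
C2: 3C, 1H → 0 − 1 = -1
C3: 2C, 1F, 1Br → 0 + 1 + 1 = +2
C4: 1C, 1H, 2O → 0 − 1 + 2 = +1
1 carbon (C1) meets the condition.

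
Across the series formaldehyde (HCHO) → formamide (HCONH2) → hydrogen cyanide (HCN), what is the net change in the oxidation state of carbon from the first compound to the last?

+2

Carbon oxidation states along the series — formaldehyde: 0, formamide: +2, hydrogen cyanide: +2.
Net change = +2 − (0) = +2.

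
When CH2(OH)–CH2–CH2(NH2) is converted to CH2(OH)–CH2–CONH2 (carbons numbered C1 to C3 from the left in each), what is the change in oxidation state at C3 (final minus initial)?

+4

Before: C3 has 1 bond to C, 2 bonds to H, 1 bond to N → oxidation state -1.
After: C3 has 1 bond to C, 2 bonds to O, 1 bond to N → oxidation state +3.
Δ = +3 − (-1) = +4, so this is an oxidation at C3.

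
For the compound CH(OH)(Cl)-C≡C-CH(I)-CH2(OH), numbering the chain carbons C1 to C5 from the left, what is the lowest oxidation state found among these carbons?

-1

Tallying each carbon's bonds:
C1: 1C, 1H, 1O, 1Cl → 0 − 1 + 1 + 1 = +1
C2: 4C → 0 = 0
C3: 4C → 0 = 0
C4: 2C, 1H, 1I → 0 − 1 + 1 = 0
C5: 1C, 2H, 1O → 0 − 2 + 1 = -1
The lowest value is -1.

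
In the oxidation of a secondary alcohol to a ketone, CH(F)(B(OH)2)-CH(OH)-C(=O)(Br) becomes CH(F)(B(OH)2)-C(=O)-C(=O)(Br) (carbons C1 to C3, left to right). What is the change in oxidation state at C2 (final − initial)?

+2

Before: C2 has 2 bonds to C, 1 bond to H, 1 bond to O → oxidation state 0.
After: C2 has 2 bonds to C, 2 bonds to O → oxidation state +2.
Δ = +2 − (0) = +2, so this is an oxidation at C2.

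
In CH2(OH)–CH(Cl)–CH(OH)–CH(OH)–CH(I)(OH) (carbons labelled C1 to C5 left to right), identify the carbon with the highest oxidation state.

Bonds to more-electronegative neighbours contribute +1 each, bonds to H or metals contribute −1 each, and C–C bonds contribute 0. Tallying each carbon:
C1: 1C, 2H, 1O → 0 − 2 + 1 = -1
C2: 2C, 1H, 1Cl → 0 − 1 + 1 = 0
C3: 2C, 1H, 1O → 0 − 1 + 1 = 0
C4: 2C, 1H, 1O → 0 − 1 + 1 = 0
C5: 1C, 1H, 1O, 1I → 0 − 1 + 1 + 1 = +1
The most oxidised carbon is C5 at +1.

C5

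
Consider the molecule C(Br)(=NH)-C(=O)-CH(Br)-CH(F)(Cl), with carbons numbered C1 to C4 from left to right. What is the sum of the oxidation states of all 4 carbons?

Count +1 for every bond to an atom more electronegative than carbon and −1 for every bond to one less electronegative; C–C bonds are 0. Tallying each carbon:
C1: 1C, 2N, 1Br → 0 + 2 + 1 = +3
C2: 2C, 2O → 0 + 2 = +2
C3: 2C, 1H, 1Br → 0 − 1 + 1 = 0
C4: 1C, 1H, 1F, 1Cl → 0 − 1 + 1 + 1 = +1
Sum = +3 + 2 + 0 + 1 = +6.

+6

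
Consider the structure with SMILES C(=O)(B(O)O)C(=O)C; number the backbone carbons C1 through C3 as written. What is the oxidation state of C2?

+2

Assign +1 per bond to O/N/halogen, −1 per bond to H or an electropositive element, and 0 per bond to carbon.
C2 has one bond to C (0), one bond to C (0), a double bond to O (2×+1 = +2).
Oxidation state = 0 + 0 + 2 = +2.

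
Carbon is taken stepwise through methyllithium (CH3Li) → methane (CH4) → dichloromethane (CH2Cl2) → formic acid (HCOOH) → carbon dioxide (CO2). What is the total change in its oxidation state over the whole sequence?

Carbon oxidation states along the series — methyllithium: -4, methane: -4, dichloromethane: 0, formic acid: +2, carbon dioxide: +4.
Net change = +4 − (-4) = +8.

+8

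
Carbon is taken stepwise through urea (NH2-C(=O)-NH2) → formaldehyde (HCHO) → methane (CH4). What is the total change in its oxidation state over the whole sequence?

Carbon oxidation states along the series — urea: +4, formaldehyde: 0, methane: -4.
Net change = -4 − (+4) = -8.

-8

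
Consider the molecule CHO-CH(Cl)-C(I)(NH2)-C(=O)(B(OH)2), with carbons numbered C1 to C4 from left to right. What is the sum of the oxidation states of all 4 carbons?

Assign +1 per bond to O/N/halogen, −1 per bond to H or an electropositive element, and 0 per bond to carbon. Tallying each carbon:
C1: 1C, 1H, 2O → 0 − 1 + 2 = +1
C2: 2C, 1H, 1Cl → 0 − 1 + 1 = 0
C3: 2C, 1N, 1I → 0 + 1 + 1 = +2
C4: 1C, 2O, 1B → 0 + 2 − 1 = +1
Sum = +1 + 0 + 2 + 1 = +4.

+4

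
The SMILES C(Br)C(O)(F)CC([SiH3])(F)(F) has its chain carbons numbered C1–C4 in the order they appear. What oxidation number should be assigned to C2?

C2 has one bond to C (0), one bond to C (0), one bond to O (+1), one bond to F (+1).
Oxidation state = 0 + 0 + 1 + 1 = +2.

+2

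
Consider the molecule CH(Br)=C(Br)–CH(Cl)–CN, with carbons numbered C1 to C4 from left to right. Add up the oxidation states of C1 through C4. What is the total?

Tallying each carbon's bonds:
C1: 2C, 1H, 1Br → 0 − 1 + 1 = 0
C2: 3C, 1Br → 0 + 1 = +1
C3: 2C, 1H, 1Cl → 0 − 1 + 1 = 0
C4: 1C, 3N → 0 + 3 = +3
Sum = 0 + 1 + 0 + 3 = +4.

+4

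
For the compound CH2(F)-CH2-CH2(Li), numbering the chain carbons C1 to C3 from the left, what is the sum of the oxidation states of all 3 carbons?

Tallying each carbon's bonds:
C1: 1C, 2H, 1F → 0 − 2 + 1 = -1
C2: 2C, 2H → 0 − 2 = -2
C3: 1C, 2H, 1Li → 0 − 2 − 1 = -3
Sum = -1 − 2 − 3 = -6.

-6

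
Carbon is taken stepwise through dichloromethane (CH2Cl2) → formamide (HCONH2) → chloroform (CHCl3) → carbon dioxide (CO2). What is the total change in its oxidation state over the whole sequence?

Carbon oxidation states along the series — dichloromethane: 0, formamide: +2, chloroform: +2, carbon dioxide: +4.
Net change = +4 − (0) = +4.

+4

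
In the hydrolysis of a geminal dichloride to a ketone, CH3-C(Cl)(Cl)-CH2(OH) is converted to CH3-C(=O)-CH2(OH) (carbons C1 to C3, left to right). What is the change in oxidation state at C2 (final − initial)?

Before: C2 has 2 bonds to C, 2 bonds to Cl → oxidation state +2.
After: C2 has 2 bonds to C, 2 bonds to O → oxidation state +2.
Δ = +2 − (+2) = 0, so no net redox change at C2.

0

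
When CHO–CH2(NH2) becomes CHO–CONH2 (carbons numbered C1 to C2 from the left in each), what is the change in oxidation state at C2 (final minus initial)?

+4

Before: C2 has 1 bond to C, 2 bonds to H, 1 bond to N → oxidation state -1.
After: C2 has 1 bond to C, 2 bonds to O, 1 bond to N → oxidation state +3.
Δ = +3 − (-1) = +4, so this is an oxidation at C2.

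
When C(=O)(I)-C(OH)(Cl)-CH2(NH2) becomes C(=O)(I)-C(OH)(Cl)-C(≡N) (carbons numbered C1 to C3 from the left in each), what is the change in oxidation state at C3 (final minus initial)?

Before: C3 has 1 bond to C, 2 bonds to H, 1 bond to N → oxidation state -1.
After: C3 has 1 bond to C, 3 bonds to N → oxidation state +3.
Δ = +3 − (-1) = +4, so this is an oxidation at C3.

+4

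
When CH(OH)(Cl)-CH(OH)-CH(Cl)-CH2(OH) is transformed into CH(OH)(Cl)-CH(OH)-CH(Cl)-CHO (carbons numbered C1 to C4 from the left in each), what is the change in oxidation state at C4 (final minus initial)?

+2

Before: C4 has 1 bond to C, 2 bonds to H, 1 bond to O → oxidation state -1.
After: C4 has 1 bond to C, 1 bond to H, 2 bonds to O → oxidation state +1.
Δ = +1 − (-1) = +2, so this is an oxidation at C4.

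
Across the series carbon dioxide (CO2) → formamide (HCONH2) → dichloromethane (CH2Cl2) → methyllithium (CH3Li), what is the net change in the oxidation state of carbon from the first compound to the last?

Carbon oxidation states along the series — carbon dioxide: +4, formamide: +2, dichloromethane: 0, methyllithium: -4.
Net change = -4 − (+4) = -8.

-8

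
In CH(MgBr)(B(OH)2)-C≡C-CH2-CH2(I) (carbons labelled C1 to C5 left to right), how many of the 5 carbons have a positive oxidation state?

Bonds to more-electronegative neighbours contribute +1 each, bonds to H or metals contribute −1 each, and C–C bonds contribute 0. Tallying each carbon:
C1: 1C, 1H, 1Mg, 1B → 0 − 1 − 1 − 1 = -3
C2: 4C → 0 = 0
C3: 4C → 0 = 0
C4: 2C, 2H → 0 − 2 = -2
C5: 1C, 2H, 1I → 0 − 2 + 1 = -1
0 carbons meet the condition.

0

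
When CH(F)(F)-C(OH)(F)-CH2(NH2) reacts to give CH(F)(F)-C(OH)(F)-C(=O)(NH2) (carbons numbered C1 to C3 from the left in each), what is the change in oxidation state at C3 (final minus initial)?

+4

Before: C3 has 1 bond to C, 2 bonds to H, 1 bond to N → oxidation state -1.
After: C3 has 1 bond to C, 2 bonds to O, 1 bond to N → oxidation state +3.
Δ = +3 − (-1) = +4, so this is an oxidation at C3.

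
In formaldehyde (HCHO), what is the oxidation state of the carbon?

0

The carbon has one bond to H (-1), one bond to H (-1), a double bond to O (2×+1 = +2).
Oxidation state = -1 − 1 + 2 = 0.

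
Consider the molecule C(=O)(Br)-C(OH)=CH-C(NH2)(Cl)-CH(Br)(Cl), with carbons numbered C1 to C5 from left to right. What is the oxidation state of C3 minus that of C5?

-2

C3: 3C, 1H → 0 − 1 = -1
C5: 1C, 1H, 1Cl, 1Br → 0 − 1 + 1 + 1 = +1
Difference: -1 − (+1) = -2.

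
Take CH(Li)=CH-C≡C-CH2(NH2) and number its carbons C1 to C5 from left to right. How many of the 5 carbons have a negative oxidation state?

Tallying each carbon's bonds:
C1: 2C, 1H, 1Li → 0 − 1 − 1 = -2
C2: 3C, 1H → 0 − 1 = -1
C3: 4C → 0 = 0
C4: 4C → 0 = 0
C5: 1C, 2H, 1N → 0 − 2 + 1 = -1
3 carbons (C1, C2, C5) meet the condition.

3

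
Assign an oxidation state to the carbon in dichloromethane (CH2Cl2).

0

The carbon has one bond to H (-1), one bond to H (-1), one bond to Cl (+1), one bond to Cl (+1).
Oxidation state = -1 − 1 + 1 + 1 = 0.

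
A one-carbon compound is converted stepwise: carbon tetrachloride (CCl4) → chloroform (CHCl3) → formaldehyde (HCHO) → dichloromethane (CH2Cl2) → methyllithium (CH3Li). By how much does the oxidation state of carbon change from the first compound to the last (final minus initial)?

Carbon oxidation states along the series — carbon tetrachloride: +4, chloroform: +2, formaldehyde: 0, dichloromethane: 0, methyllithium: -4.
Net change = -4 − (+4) = -8.

-8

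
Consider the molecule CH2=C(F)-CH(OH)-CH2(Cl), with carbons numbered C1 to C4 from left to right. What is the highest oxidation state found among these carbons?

+1

Count +1 for every bond to an atom more electronegative than carbon and −1 for every bond to one less electronegative; C–C bonds are 0. Tallying each carbon:
C1: 2C, 2H → 0 − 2 = -2
C2: 3C, 1F → 0 + 1 = +1
C3: 2C, 1H, 1O → 0 − 1 + 1 = 0
C4: 1C, 2H, 1Cl → 0 − 2 + 1 = -1
The highest value is +1.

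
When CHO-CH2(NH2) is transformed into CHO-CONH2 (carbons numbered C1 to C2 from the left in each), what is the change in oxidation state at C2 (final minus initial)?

+4

Before: C2 has 1 bond to C, 2 bonds to H, 1 bond to N → oxidation state -1.
After: C2 has 1 bond to C, 2 bonds to O, 1 bond to N → oxidation state +3.
Δ = +3 − (-1) = +4, so this is an oxidation at C2.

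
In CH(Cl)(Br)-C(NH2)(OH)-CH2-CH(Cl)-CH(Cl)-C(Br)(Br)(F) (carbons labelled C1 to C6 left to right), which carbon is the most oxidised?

C6

Tallying each carbon's bonds:
C1: 1C, 1H, 1Cl, 1Br → 0 − 1 + 1 + 1 = +1
C2: 2C, 1O, 1N → 0 + 1 + 1 = +2
C3: 2C, 2H → 0 − 2 = -2
C4: 2C, 1H, 1Cl → 0 − 1 + 1 = 0
C5: 2C, 1H, 1Cl → 0 − 1 + 1 = 0
C6: 1C, 1F, 2Br → 0 + 1 + 2 = +3
The most oxidised carbon is C6 at +3.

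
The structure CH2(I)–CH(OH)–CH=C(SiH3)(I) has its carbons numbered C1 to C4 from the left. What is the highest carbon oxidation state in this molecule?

0

Tallying each carbon's bonds:
C1: 1C, 2H, 1I → 0 − 2 + 1 = -1
C2: 2C, 1H, 1O → 0 − 1 + 1 = 0
C3: 3C, 1H → 0 − 1 = -1
C4: 2C, 1I, 1Si → 0 + 1 − 1 = 0
The highest value is 0.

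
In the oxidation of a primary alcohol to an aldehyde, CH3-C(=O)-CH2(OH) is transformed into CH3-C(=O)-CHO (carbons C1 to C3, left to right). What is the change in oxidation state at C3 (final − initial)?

+2

Before: C3 has 1 bond to C, 2 bonds to H, 1 bond to O → oxidation state -1.
After: C3 has 1 bond to C, 1 bond to H, 2 bonds to O → oxidation state +1.
Δ = +1 − (-1) = +2, so this is an oxidation at C3.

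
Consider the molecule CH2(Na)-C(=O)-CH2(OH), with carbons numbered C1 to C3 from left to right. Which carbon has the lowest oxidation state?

Count +1 for every bond to an atom more electronegative than carbon and −1 for every bond to one less electronegative; C–C bonds are 0. Tallying each carbon:
C1: 1C, 2H, 1Na → 0 − 2 − 1 = -3
C2: 2C, 2O → 0 + 2 = +2
C3: 1C, 2H, 1O → 0 − 2 + 1 = -1
The most reduced carbon is C1 at -3.

C1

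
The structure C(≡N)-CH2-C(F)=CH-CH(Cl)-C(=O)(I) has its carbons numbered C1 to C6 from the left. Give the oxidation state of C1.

+3

Assign +1 per bond to O/N/halogen, −1 per bond to H or an electropositive element, and 0 per bond to carbon.
C1 has one bond to C (0), a triple bond to N (3×+1 = +3).
Oxidation state = 0 + 3 = +3.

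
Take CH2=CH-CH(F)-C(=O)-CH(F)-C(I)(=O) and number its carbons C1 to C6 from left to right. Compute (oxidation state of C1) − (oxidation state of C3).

C1: 2C, 2H → 0 − 2 = -2
C3: 2C, 1H, 1F → 0 − 1 + 1 = 0
Difference: -2 − (0) = -2.

-2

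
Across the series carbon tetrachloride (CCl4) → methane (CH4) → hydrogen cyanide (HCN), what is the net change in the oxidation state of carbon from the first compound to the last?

-2

Carbon oxidation states along the series — carbon tetrachloride: +4, methane: -4, hydrogen cyanide: +2.
Net change = +2 − (+4) = -2.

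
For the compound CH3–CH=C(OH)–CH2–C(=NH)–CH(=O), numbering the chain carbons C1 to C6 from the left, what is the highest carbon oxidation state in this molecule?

+2

Tallying each carbon's bonds:
C1: 1C, 3H → 0 − 3 = -3
C2: 3C, 1H → 0 − 1 = -1
C3: 3C, 1O → 0 + 1 = +1
C4: 2C, 2H → 0 − 2 = -2
C5: 2C, 2N → 0 + 2 = +2
C6: 1C, 1H, 2O → 0 − 1 + 2 = +1
The highest value is +2.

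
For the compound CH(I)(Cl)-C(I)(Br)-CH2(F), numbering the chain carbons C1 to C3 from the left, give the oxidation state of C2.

+2

Bonds to more-electronegative neighbours contribute +1 each, bonds to H or metals contribute −1 each, and C–C bonds contribute 0.
C2 has one bond to C (0), one bond to C (0), one bond to I (+1), one bond to Br (+1).
Oxidation state = 0 + 0 + 1 + 1 = +2.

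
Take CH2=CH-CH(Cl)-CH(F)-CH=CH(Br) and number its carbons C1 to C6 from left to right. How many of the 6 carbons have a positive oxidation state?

0

Count +1 for every bond to an atom more electronegative than carbon and −1 for every bond to one less electronegative; C–C bonds are 0. Tallying each carbon:
C1: 2C, 2H → 0 − 2 = -2
C2: 3C, 1H → 0 − 1 = -1
C3: 2C, 1H, 1Cl → 0 − 1 + 1 = 0
C4: 2C, 1H, 1F → 0 − 1 + 1 = 0
C5: 3C, 1H → 0 − 1 = -1
C6: 2C, 1H, 1Br → 0 − 1 + 1 = 0
0 carbons meet the condition.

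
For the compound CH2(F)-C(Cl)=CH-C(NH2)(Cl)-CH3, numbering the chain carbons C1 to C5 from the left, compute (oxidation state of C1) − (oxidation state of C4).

-3

C1: 1C, 2H, 1F → 0 − 2 + 1 = -1
C4: 2C, 1N, 1Cl → 0 + 1 + 1 = +2
Difference: -1 − (+2) = -3.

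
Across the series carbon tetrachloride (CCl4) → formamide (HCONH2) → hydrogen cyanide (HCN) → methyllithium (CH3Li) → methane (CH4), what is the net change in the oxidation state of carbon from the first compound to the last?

Carbon oxidation states along the series — carbon tetrachloride: +4, formamide: +2, hydrogen cyanide: +2, methyllithium: -4, methane: -4.
Net change = -4 − (+4) = -8.

-8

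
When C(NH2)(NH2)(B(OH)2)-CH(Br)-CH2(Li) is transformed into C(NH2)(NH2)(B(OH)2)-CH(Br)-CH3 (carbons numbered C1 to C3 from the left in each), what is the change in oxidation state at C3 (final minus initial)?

0

Before: C3 has 1 bond to C, 2 bonds to H, 1 bond to Li → oxidation state -3.
After: C3 has 1 bond to C, 3 bonds to H → oxidation state -3.
Δ = -3 − (-3) = 0, so no net redox change at C3.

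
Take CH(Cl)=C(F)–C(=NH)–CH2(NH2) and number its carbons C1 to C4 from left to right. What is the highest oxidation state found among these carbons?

+2

Bonds to more-electronegative neighbours contribute +1 each, bonds to H or metals contribute −1 each, and C–C bonds contribute 0. Tallying each carbon:
C1: 2C, 1H, 1Cl → 0 − 1 + 1 = 0
C2: 3C, 1F → 0 + 1 = +1
C3: 2C, 2N → 0 + 2 = +2
C4: 1C, 2H, 1N → 0 − 2 + 1 = -1
The highest value is +2.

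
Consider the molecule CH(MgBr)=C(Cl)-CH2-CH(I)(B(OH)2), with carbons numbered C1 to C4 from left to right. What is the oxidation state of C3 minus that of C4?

-1

C3: 2C, 2H → 0 − 2 = -2
C4: 1C, 1H, 1I, 1B → 0 − 1 + 1 − 1 = -1
Difference: -2 − (-1) = -1.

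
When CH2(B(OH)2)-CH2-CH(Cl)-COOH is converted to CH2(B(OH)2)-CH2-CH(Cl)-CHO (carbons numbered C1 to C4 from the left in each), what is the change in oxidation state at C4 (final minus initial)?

-2

Before: C4 has 1 bond to C, 3 bonds to O → oxidation state +3.
After: C4 has 1 bond to C, 1 bond to H, 2 bonds to O → oxidation state +1.
Δ = +1 − (+3) = -2, so this is a reduction at C4.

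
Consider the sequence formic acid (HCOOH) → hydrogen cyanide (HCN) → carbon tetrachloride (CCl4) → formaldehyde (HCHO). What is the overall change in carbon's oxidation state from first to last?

Carbon oxidation states along the series — formic acid: +2, hydrogen cyanide: +2, carbon tetrachloride: +4, formaldehyde: 0.
Net change = 0 − (+2) = -2.

-2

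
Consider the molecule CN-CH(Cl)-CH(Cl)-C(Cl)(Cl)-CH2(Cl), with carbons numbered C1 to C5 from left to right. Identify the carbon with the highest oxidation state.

C1

Bonds to more-electronegative neighbours contribute +1 each, bonds to H or metals contribute −1 each, and C–C bonds contribute 0. Tallying each carbon:
C1: 1C, 3N → 0 + 3 = +3
C2: 2C, 1H, 1Cl → 0 − 1 + 1 = 0
C3: 2C, 1H, 1Cl → 0 − 1 + 1 = 0
C4: 2C, 2Cl → 0 + 2 = +2
C5: 1C, 2H, 1Cl → 0 − 2 + 1 = -1
The most oxidised carbon is C1 at +3.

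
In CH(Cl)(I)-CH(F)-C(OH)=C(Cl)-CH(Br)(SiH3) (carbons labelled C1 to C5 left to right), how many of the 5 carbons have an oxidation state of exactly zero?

Tallying each carbon's bonds:
C1: 1C, 1H, 1Cl, 1I → 0 − 1 + 1 + 1 = +1
C2: 2C, 1H, 1F → 0 − 1 + 1 = 0
C3: 3C, 1O → 0 + 1 = +1
C4: 3C, 1Cl → 0 + 1 = +1
C5: 1C, 1H, 1Br, 1Si → 0 − 1 + 1 − 1 = -1
1 carbon (C2) meets the condition.

1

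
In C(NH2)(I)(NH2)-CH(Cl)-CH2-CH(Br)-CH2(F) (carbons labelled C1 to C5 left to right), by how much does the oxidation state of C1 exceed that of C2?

+3

C1: 1C, 2N, 1I → 0 + 2 + 1 = +3
C2: 2C, 1H, 1Cl → 0 − 1 + 1 = 0
Difference: +3 − (0) = +3.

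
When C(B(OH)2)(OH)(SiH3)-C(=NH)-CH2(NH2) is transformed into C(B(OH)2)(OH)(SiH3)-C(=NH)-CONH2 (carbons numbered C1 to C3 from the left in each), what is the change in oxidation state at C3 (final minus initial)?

Before: C3 has 1 bond to C, 2 bonds to H, 1 bond to N → oxidation state -1.
After: C3 has 1 bond to C, 2 bonds to O, 1 bond to N → oxidation state +3.
Δ = +3 − (-1) = +4, so this is an oxidation at C3.

+4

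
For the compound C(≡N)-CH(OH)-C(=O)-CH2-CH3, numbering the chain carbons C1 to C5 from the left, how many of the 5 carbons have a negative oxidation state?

Tallying each carbon's bonds:
C1: 1C, 3N → 0 + 3 = +3
C2: 2C, 1H, 1O → 0 − 1 + 1 = 0
C3: 2C, 2O → 0 + 2 = +2
C4: 2C, 2H → 0 − 2 = -2
C5: 1C, 3H → 0 − 3 = -3
2 carbons (C4, C5) meet the condition.

2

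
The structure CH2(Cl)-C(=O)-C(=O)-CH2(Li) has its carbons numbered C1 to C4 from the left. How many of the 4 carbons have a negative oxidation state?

2

Tallying each carbon's bonds:
C1: 1C, 2H, 1Cl → 0 − 2 + 1 = -1
C2: 2C, 2O → 0 + 2 = +2
C3: 2C, 2O → 0 + 2 = +2
C4: 1C, 2H, 1Li → 0 − 2 − 1 = -3
2 carbons (C1, C4) meet the condition.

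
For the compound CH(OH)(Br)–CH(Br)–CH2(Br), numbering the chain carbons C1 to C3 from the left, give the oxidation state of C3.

Assign +1 per bond to O/N/halogen, −1 per bond to H or an electropositive element, and 0 per bond to carbon.
C3 has one bond to C (0), one bond to Br (+1), one bond to H (-1), one bond to H (-1).
Oxidation state = 0 + 1 − 1 − 1 = -1.

-1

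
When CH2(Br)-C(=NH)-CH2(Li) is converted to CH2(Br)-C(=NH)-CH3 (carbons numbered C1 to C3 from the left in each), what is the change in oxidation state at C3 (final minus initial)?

Before: C3 has 1 bond to C, 2 bonds to H, 1 bond to Li → oxidation state -3.
After: C3 has 1 bond to C, 3 bonds to H → oxidation state -3.
Δ = -3 − (-3) = 0, so no net redox change at C3.

0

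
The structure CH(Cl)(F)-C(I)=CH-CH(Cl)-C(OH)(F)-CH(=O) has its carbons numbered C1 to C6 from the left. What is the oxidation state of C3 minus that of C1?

-2

C3: 3C, 1H → 0 − 1 = -1
C1: 1C, 1H, 1F, 1Cl → 0 − 1 + 1 + 1 = +1
Difference: -1 − (+1) = -2.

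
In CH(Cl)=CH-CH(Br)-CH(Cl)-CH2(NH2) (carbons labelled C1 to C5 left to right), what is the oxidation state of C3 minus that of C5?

+1

C3: 2C, 1H, 1Br → 0 − 1 + 1 = 0
C5: 1C, 2H, 1N → 0 − 2 + 1 = -1
Difference: 0 − (-1) = +1.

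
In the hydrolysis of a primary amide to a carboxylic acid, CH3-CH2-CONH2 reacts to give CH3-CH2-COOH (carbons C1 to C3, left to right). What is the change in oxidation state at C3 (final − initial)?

0

Before: C3 has 1 bond to C, 2 bonds to O, 1 bond to N → oxidation state +3.
After: C3 has 1 bond to C, 3 bonds to O → oxidation state +3.
Δ = +3 − (+3) = 0, so no net redox change at C3.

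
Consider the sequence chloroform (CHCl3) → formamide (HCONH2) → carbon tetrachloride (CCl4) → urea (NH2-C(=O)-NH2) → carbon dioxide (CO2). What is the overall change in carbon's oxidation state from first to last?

+2

Carbon oxidation states along the series — chloroform: +2, formamide: +2, carbon tetrachloride: +4, urea: +4, carbon dioxide: +4.
Net change = +4 − (+2) = +2.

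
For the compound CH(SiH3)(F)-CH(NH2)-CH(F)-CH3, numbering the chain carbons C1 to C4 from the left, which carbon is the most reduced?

Each bond to a more electronegative atom (O, N, halogen) counts +1, each bond to a less electronegative atom (H, metal, B, Si) counts −1, and each C–C bond counts 0. Tallying each carbon:
C1: 1C, 1H, 1F, 1Si → 0 − 1 + 1 − 1 = -1
C2: 2C, 1H, 1N → 0 − 1 + 1 = 0
C3: 2C, 1H, 1F → 0 − 1 + 1 = 0
C4: 1C, 3H → 0 − 3 = -3
The most reduced carbon is C4 at -3.

C4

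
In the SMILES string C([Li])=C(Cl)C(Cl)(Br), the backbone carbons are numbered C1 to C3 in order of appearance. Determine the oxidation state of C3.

C3 has one bond to C (0), one bond to H (-1), one bond to Cl (+1), one bond to Br (+1).
Oxidation state = 0 − 1 + 1 + 1 = +1.

+1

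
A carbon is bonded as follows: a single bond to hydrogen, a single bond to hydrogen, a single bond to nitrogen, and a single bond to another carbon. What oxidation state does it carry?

Count +1 for every bond to an atom more electronegative than carbon and −1 for every bond to one less electronegative; C–C bonds are 0.
The carbon has one bond to C (0), one bond to N (+1), one bond to H (-1), one bond to H (-1).
Oxidation state = 0 + 1 − 1 − 1 = -1.

-1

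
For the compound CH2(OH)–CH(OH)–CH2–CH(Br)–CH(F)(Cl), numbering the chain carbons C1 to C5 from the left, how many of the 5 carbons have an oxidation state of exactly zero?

2

Each bond to a more electronegative atom (O, N, halogen) counts +1, each bond to a less electronegative atom (H, metal, B, Si) counts −1, and each C–C bond counts 0. Tallying each carbon:
C1: 1C, 2H, 1O → 0 − 2 + 1 = -1
C2: 2C, 1H, 1O → 0 − 1 + 1 = 0
C3: 2C, 2H → 0 − 2 = -2
C4: 2C, 1H, 1Br → 0 − 1 + 1 = 0
C5: 1C, 1H, 1F, 1Cl → 0 − 1 + 1 + 1 = +1
2 carbons (C2, C4) meet the condition.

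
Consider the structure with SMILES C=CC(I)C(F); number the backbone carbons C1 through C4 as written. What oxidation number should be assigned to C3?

Each bond to a more electronegative atom (O, N, halogen) counts +1, each bond to a less electronegative atom (H, metal, B, Si) counts −1, and each C–C bond counts 0.
C3 has one bond to C (0), one bond to C (0), one bond to H (-1), one bond to I (+1).
Oxidation state = 0 + 0 − 1 + 1 = 0.

0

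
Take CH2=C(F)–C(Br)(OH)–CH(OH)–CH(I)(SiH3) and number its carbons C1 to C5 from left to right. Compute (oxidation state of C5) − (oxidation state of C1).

C5: 1C, 1H, 1I, 1Si → 0 − 1 + 1 − 1 = -1
C1: 2C, 2H → 0 − 2 = -2
Difference: -1 − (-2) = +1.

+1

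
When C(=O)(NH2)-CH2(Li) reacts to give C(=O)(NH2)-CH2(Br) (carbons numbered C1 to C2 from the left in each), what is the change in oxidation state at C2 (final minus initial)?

+2

Before: C2 has 1 bond to C, 2 bonds to H, 1 bond to Li → oxidation state -3.
After: C2 has 1 bond to C, 2 bonds to H, 1 bond to Br → oxidation state -1.
Δ = -1 − (-3) = +2, so this is an oxidation at C2.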